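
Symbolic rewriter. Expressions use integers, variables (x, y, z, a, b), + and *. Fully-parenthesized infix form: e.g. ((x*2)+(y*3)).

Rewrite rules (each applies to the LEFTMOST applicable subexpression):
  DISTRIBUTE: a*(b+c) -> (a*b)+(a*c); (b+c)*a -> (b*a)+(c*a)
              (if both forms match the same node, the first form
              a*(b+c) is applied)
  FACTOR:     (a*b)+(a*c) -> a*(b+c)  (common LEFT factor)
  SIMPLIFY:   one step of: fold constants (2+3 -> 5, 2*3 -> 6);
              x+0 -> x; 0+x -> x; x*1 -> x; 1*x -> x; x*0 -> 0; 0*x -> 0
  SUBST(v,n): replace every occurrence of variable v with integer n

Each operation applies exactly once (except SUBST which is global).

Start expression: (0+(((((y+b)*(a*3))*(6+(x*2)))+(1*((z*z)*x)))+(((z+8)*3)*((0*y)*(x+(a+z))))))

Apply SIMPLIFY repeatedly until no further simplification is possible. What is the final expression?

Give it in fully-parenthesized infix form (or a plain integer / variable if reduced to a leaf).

Start: (0+(((((y+b)*(a*3))*(6+(x*2)))+(1*((z*z)*x)))+(((z+8)*3)*((0*y)*(x+(a+z))))))
Step 1: at root: (0+(((((y+b)*(a*3))*(6+(x*2)))+(1*((z*z)*x)))+(((z+8)*3)*((0*y)*(x+(a+z)))))) -> (((((y+b)*(a*3))*(6+(x*2)))+(1*((z*z)*x)))+(((z+8)*3)*((0*y)*(x+(a+z))))); overall: (0+(((((y+b)*(a*3))*(6+(x*2)))+(1*((z*z)*x)))+(((z+8)*3)*((0*y)*(x+(a+z)))))) -> (((((y+b)*(a*3))*(6+(x*2)))+(1*((z*z)*x)))+(((z+8)*3)*((0*y)*(x+(a+z)))))
Step 2: at LR: (1*((z*z)*x)) -> ((z*z)*x); overall: (((((y+b)*(a*3))*(6+(x*2)))+(1*((z*z)*x)))+(((z+8)*3)*((0*y)*(x+(a+z))))) -> (((((y+b)*(a*3))*(6+(x*2)))+((z*z)*x))+(((z+8)*3)*((0*y)*(x+(a+z)))))
Step 3: at RRL: (0*y) -> 0; overall: (((((y+b)*(a*3))*(6+(x*2)))+((z*z)*x))+(((z+8)*3)*((0*y)*(x+(a+z))))) -> (((((y+b)*(a*3))*(6+(x*2)))+((z*z)*x))+(((z+8)*3)*(0*(x+(a+z)))))
Step 4: at RR: (0*(x+(a+z))) -> 0; overall: (((((y+b)*(a*3))*(6+(x*2)))+((z*z)*x))+(((z+8)*3)*(0*(x+(a+z))))) -> (((((y+b)*(a*3))*(6+(x*2)))+((z*z)*x))+(((z+8)*3)*0))
Step 5: at R: (((z+8)*3)*0) -> 0; overall: (((((y+b)*(a*3))*(6+(x*2)))+((z*z)*x))+(((z+8)*3)*0)) -> (((((y+b)*(a*3))*(6+(x*2)))+((z*z)*x))+0)
Step 6: at root: (((((y+b)*(a*3))*(6+(x*2)))+((z*z)*x))+0) -> ((((y+b)*(a*3))*(6+(x*2)))+((z*z)*x)); overall: (((((y+b)*(a*3))*(6+(x*2)))+((z*z)*x))+0) -> ((((y+b)*(a*3))*(6+(x*2)))+((z*z)*x))
Fixed point: ((((y+b)*(a*3))*(6+(x*2)))+((z*z)*x))

Answer: ((((y+b)*(a*3))*(6+(x*2)))+((z*z)*x))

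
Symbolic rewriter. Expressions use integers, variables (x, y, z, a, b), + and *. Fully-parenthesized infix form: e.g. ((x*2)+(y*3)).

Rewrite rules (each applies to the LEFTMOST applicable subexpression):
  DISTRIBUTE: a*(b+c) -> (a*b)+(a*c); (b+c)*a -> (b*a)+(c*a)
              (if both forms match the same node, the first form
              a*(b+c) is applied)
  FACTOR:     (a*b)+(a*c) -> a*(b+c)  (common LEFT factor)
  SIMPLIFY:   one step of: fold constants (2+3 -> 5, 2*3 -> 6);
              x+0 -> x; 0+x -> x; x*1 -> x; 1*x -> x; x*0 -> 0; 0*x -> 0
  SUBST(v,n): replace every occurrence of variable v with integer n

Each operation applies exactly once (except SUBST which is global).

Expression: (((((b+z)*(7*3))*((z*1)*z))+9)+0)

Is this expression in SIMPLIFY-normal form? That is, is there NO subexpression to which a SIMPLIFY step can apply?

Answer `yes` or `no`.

Expression: (((((b+z)*(7*3))*((z*1)*z))+9)+0)
Scanning for simplifiable subexpressions (pre-order)...
  at root: (((((b+z)*(7*3))*((z*1)*z))+9)+0) (SIMPLIFIABLE)
  at L: ((((b+z)*(7*3))*((z*1)*z))+9) (not simplifiable)
  at LL: (((b+z)*(7*3))*((z*1)*z)) (not simplifiable)
  at LLL: ((b+z)*(7*3)) (not simplifiable)
  at LLLL: (b+z) (not simplifiable)
  at LLLR: (7*3) (SIMPLIFIABLE)
  at LLR: ((z*1)*z) (not simplifiable)
  at LLRL: (z*1) (SIMPLIFIABLE)
Found simplifiable subexpr at path root: (((((b+z)*(7*3))*((z*1)*z))+9)+0)
One SIMPLIFY step would give: ((((b+z)*(7*3))*((z*1)*z))+9)
-> NOT in normal form.

Answer: no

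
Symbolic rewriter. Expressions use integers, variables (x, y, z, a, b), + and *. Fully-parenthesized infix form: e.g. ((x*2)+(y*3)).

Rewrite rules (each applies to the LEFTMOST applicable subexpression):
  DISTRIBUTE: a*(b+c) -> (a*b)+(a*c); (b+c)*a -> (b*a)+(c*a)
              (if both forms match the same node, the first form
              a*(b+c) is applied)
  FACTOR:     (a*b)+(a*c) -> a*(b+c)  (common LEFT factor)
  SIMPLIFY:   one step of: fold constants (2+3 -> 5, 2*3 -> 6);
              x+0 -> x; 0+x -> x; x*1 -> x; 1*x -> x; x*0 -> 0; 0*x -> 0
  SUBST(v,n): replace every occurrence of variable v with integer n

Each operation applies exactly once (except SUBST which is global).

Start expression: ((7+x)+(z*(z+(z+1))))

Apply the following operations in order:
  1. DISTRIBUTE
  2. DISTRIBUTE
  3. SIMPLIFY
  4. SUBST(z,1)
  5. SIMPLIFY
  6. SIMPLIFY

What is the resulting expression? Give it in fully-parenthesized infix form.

Start: ((7+x)+(z*(z+(z+1))))
Apply DISTRIBUTE at R (target: (z*(z+(z+1)))): ((7+x)+(z*(z+(z+1)))) -> ((7+x)+((z*z)+(z*(z+1))))
Apply DISTRIBUTE at RR (target: (z*(z+1))): ((7+x)+((z*z)+(z*(z+1)))) -> ((7+x)+((z*z)+((z*z)+(z*1))))
Apply SIMPLIFY at RRR (target: (z*1)): ((7+x)+((z*z)+((z*z)+(z*1)))) -> ((7+x)+((z*z)+((z*z)+z)))
Apply SUBST(z,1): ((7+x)+((z*z)+((z*z)+z))) -> ((7+x)+((1*1)+((1*1)+1)))
Apply SIMPLIFY at RL (target: (1*1)): ((7+x)+((1*1)+((1*1)+1))) -> ((7+x)+(1+((1*1)+1)))
Apply SIMPLIFY at RRL (target: (1*1)): ((7+x)+(1+((1*1)+1))) -> ((7+x)+(1+(1+1)))

Answer: ((7+x)+(1+(1+1)))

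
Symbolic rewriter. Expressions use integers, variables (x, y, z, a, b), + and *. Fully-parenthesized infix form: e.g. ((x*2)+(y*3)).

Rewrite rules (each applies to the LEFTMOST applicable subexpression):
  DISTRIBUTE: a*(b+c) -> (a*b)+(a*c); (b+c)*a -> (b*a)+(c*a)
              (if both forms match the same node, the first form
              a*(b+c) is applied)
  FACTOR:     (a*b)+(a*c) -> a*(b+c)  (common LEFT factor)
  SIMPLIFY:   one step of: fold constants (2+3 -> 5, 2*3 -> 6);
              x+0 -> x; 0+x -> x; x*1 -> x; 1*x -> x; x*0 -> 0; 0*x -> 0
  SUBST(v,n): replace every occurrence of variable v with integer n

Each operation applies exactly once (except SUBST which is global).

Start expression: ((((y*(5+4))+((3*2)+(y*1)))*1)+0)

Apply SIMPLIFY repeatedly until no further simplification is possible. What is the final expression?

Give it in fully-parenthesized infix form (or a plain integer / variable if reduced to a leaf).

Start: ((((y*(5+4))+((3*2)+(y*1)))*1)+0)
Step 1: at root: ((((y*(5+4))+((3*2)+(y*1)))*1)+0) -> (((y*(5+4))+((3*2)+(y*1)))*1); overall: ((((y*(5+4))+((3*2)+(y*1)))*1)+0) -> (((y*(5+4))+((3*2)+(y*1)))*1)
Step 2: at root: (((y*(5+4))+((3*2)+(y*1)))*1) -> ((y*(5+4))+((3*2)+(y*1))); overall: (((y*(5+4))+((3*2)+(y*1)))*1) -> ((y*(5+4))+((3*2)+(y*1)))
Step 3: at LR: (5+4) -> 9; overall: ((y*(5+4))+((3*2)+(y*1))) -> ((y*9)+((3*2)+(y*1)))
Step 4: at RL: (3*2) -> 6; overall: ((y*9)+((3*2)+(y*1))) -> ((y*9)+(6+(y*1)))
Step 5: at RR: (y*1) -> y; overall: ((y*9)+(6+(y*1))) -> ((y*9)+(6+y))
Fixed point: ((y*9)+(6+y))

Answer: ((y*9)+(6+y))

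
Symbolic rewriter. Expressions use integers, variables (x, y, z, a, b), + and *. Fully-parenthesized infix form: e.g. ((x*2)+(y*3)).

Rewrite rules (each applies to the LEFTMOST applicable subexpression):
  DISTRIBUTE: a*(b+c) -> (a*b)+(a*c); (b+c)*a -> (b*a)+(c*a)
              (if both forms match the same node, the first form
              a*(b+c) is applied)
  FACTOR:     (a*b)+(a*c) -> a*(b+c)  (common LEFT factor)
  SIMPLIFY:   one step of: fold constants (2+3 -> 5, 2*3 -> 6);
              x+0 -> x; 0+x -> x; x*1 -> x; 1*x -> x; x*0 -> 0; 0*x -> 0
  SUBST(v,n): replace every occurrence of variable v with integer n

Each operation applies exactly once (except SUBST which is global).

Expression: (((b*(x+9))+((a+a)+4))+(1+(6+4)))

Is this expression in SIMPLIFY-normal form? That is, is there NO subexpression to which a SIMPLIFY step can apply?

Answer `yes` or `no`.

Expression: (((b*(x+9))+((a+a)+4))+(1+(6+4)))
Scanning for simplifiable subexpressions (pre-order)...
  at root: (((b*(x+9))+((a+a)+4))+(1+(6+4))) (not simplifiable)
  at L: ((b*(x+9))+((a+a)+4)) (not simplifiable)
  at LL: (b*(x+9)) (not simplifiable)
  at LLR: (x+9) (not simplifiable)
  at LR: ((a+a)+4) (not simplifiable)
  at LRL: (a+a) (not simplifiable)
  at R: (1+(6+4)) (not simplifiable)
  at RR: (6+4) (SIMPLIFIABLE)
Found simplifiable subexpr at path RR: (6+4)
One SIMPLIFY step would give: (((b*(x+9))+((a+a)+4))+(1+10))
-> NOT in normal form.

Answer: no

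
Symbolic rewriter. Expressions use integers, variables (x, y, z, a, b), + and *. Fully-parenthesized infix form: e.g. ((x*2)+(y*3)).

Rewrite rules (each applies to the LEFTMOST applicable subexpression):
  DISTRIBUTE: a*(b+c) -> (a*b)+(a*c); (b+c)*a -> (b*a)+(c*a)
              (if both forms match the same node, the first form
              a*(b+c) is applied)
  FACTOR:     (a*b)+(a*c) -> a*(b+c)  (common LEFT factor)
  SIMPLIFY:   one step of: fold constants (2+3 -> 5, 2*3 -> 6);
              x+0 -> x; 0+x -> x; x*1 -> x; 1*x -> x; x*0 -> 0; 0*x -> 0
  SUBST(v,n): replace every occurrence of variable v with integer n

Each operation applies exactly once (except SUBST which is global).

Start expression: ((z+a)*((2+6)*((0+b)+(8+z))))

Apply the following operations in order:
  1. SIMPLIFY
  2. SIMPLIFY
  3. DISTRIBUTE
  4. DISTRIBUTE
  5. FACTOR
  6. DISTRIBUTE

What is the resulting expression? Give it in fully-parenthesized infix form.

Start: ((z+a)*((2+6)*((0+b)+(8+z))))
Apply SIMPLIFY at RL (target: (2+6)): ((z+a)*((2+6)*((0+b)+(8+z)))) -> ((z+a)*(8*((0+b)+(8+z))))
Apply SIMPLIFY at RRL (target: (0+b)): ((z+a)*(8*((0+b)+(8+z)))) -> ((z+a)*(8*(b+(8+z))))
Apply DISTRIBUTE at root (target: ((z+a)*(8*(b+(8+z))))): ((z+a)*(8*(b+(8+z)))) -> ((z*(8*(b+(8+z))))+(a*(8*(b+(8+z)))))
Apply DISTRIBUTE at LR (target: (8*(b+(8+z)))): ((z*(8*(b+(8+z))))+(a*(8*(b+(8+z))))) -> ((z*((8*b)+(8*(8+z))))+(a*(8*(b+(8+z)))))
Apply FACTOR at LR (target: ((8*b)+(8*(8+z)))): ((z*((8*b)+(8*(8+z))))+(a*(8*(b+(8+z))))) -> ((z*(8*(b+(8+z))))+(a*(8*(b+(8+z)))))
Apply DISTRIBUTE at LR (target: (8*(b+(8+z)))): ((z*(8*(b+(8+z))))+(a*(8*(b+(8+z))))) -> ((z*((8*b)+(8*(8+z))))+(a*(8*(b+(8+z)))))

Answer: ((z*((8*b)+(8*(8+z))))+(a*(8*(b+(8+z)))))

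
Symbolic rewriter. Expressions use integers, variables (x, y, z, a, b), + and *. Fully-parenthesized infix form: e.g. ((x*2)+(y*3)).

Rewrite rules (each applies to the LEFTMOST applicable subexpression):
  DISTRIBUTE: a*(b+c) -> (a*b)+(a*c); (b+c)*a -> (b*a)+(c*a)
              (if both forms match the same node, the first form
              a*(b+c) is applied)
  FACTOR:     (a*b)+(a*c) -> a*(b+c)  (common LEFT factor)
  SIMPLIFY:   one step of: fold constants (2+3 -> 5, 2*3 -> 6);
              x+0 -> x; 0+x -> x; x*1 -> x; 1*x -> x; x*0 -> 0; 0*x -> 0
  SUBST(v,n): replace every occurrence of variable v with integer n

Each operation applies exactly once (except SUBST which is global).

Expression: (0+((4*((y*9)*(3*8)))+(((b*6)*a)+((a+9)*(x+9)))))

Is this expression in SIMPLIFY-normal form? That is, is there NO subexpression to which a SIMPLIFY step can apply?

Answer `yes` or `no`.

Answer: no

Derivation:
Expression: (0+((4*((y*9)*(3*8)))+(((b*6)*a)+((a+9)*(x+9)))))
Scanning for simplifiable subexpressions (pre-order)...
  at root: (0+((4*((y*9)*(3*8)))+(((b*6)*a)+((a+9)*(x+9))))) (SIMPLIFIABLE)
  at R: ((4*((y*9)*(3*8)))+(((b*6)*a)+((a+9)*(x+9)))) (not simplifiable)
  at RL: (4*((y*9)*(3*8))) (not simplifiable)
  at RLR: ((y*9)*(3*8)) (not simplifiable)
  at RLRL: (y*9) (not simplifiable)
  at RLRR: (3*8) (SIMPLIFIABLE)
  at RR: (((b*6)*a)+((a+9)*(x+9))) (not simplifiable)
  at RRL: ((b*6)*a) (not simplifiable)
  at RRLL: (b*6) (not simplifiable)
  at RRR: ((a+9)*(x+9)) (not simplifiable)
  at RRRL: (a+9) (not simplifiable)
  at RRRR: (x+9) (not simplifiable)
Found simplifiable subexpr at path root: (0+((4*((y*9)*(3*8)))+(((b*6)*a)+((a+9)*(x+9)))))
One SIMPLIFY step would give: ((4*((y*9)*(3*8)))+(((b*6)*a)+((a+9)*(x+9))))
-> NOT in normal form.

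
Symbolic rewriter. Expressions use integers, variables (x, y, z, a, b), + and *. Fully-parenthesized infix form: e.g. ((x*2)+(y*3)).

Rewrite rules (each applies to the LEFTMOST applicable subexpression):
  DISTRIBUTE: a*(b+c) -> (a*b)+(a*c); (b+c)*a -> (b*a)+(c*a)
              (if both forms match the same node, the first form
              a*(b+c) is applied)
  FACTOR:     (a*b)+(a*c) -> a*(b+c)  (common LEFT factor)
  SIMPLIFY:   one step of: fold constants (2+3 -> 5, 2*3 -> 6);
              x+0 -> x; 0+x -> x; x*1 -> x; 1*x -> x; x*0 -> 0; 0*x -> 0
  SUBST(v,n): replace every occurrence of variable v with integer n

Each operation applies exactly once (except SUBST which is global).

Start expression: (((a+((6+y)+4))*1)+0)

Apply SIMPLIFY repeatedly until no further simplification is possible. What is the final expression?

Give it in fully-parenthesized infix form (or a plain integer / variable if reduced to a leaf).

Answer: (a+((6+y)+4))

Derivation:
Start: (((a+((6+y)+4))*1)+0)
Step 1: at root: (((a+((6+y)+4))*1)+0) -> ((a+((6+y)+4))*1); overall: (((a+((6+y)+4))*1)+0) -> ((a+((6+y)+4))*1)
Step 2: at root: ((a+((6+y)+4))*1) -> (a+((6+y)+4)); overall: ((a+((6+y)+4))*1) -> (a+((6+y)+4))
Fixed point: (a+((6+y)+4))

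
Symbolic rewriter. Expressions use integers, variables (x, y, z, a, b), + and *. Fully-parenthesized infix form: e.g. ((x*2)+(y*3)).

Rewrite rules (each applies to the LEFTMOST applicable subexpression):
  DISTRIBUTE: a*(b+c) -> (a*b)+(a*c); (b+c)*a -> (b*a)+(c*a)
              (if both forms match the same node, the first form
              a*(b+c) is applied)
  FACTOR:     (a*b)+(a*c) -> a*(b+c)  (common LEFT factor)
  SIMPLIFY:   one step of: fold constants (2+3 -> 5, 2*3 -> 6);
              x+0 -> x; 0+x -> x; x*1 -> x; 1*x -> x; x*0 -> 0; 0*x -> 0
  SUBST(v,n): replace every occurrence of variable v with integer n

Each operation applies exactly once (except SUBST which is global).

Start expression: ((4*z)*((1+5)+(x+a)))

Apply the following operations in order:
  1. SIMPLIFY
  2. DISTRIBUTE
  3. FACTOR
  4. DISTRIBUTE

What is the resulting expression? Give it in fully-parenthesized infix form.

Start: ((4*z)*((1+5)+(x+a)))
Apply SIMPLIFY at RL (target: (1+5)): ((4*z)*((1+5)+(x+a))) -> ((4*z)*(6+(x+a)))
Apply DISTRIBUTE at root (target: ((4*z)*(6+(x+a)))): ((4*z)*(6+(x+a))) -> (((4*z)*6)+((4*z)*(x+a)))
Apply FACTOR at root (target: (((4*z)*6)+((4*z)*(x+a)))): (((4*z)*6)+((4*z)*(x+a))) -> ((4*z)*(6+(x+a)))
Apply DISTRIBUTE at root (target: ((4*z)*(6+(x+a)))): ((4*z)*(6+(x+a))) -> (((4*z)*6)+((4*z)*(x+a)))

Answer: (((4*z)*6)+((4*z)*(x+a)))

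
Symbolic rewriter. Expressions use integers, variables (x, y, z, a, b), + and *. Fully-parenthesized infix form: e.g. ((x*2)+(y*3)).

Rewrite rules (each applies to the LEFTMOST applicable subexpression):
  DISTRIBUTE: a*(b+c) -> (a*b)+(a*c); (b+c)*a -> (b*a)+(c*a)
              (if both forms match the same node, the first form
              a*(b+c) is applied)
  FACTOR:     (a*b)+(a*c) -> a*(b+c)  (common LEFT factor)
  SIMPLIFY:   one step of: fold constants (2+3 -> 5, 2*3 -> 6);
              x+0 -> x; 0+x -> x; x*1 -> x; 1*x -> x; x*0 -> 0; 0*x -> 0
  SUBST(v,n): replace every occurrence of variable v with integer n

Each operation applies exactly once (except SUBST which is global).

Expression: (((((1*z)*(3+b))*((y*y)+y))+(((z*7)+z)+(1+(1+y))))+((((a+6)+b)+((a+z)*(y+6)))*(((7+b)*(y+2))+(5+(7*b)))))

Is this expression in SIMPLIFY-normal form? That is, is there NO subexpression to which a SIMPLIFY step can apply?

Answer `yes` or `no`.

Answer: no

Derivation:
Expression: (((((1*z)*(3+b))*((y*y)+y))+(((z*7)+z)+(1+(1+y))))+((((a+6)+b)+((a+z)*(y+6)))*(((7+b)*(y+2))+(5+(7*b)))))
Scanning for simplifiable subexpressions (pre-order)...
  at root: (((((1*z)*(3+b))*((y*y)+y))+(((z*7)+z)+(1+(1+y))))+((((a+6)+b)+((a+z)*(y+6)))*(((7+b)*(y+2))+(5+(7*b))))) (not simplifiable)
  at L: ((((1*z)*(3+b))*((y*y)+y))+(((z*7)+z)+(1+(1+y)))) (not simplifiable)
  at LL: (((1*z)*(3+b))*((y*y)+y)) (not simplifiable)
  at LLL: ((1*z)*(3+b)) (not simplifiable)
  at LLLL: (1*z) (SIMPLIFIABLE)
  at LLLR: (3+b) (not simplifiable)
  at LLR: ((y*y)+y) (not simplifiable)
  at LLRL: (y*y) (not simplifiable)
  at LR: (((z*7)+z)+(1+(1+y))) (not simplifiable)
  at LRL: ((z*7)+z) (not simplifiable)
  at LRLL: (z*7) (not simplifiable)
  at LRR: (1+(1+y)) (not simplifiable)
  at LRRR: (1+y) (not simplifiable)
  at R: ((((a+6)+b)+((a+z)*(y+6)))*(((7+b)*(y+2))+(5+(7*b)))) (not simplifiable)
  at RL: (((a+6)+b)+((a+z)*(y+6))) (not simplifiable)
  at RLL: ((a+6)+b) (not simplifiable)
  at RLLL: (a+6) (not simplifiable)
  at RLR: ((a+z)*(y+6)) (not simplifiable)
  at RLRL: (a+z) (not simplifiable)
  at RLRR: (y+6) (not simplifiable)
  at RR: (((7+b)*(y+2))+(5+(7*b))) (not simplifiable)
  at RRL: ((7+b)*(y+2)) (not simplifiable)
  at RRLL: (7+b) (not simplifiable)
  at RRLR: (y+2) (not simplifiable)
  at RRR: (5+(7*b)) (not simplifiable)
  at RRRR: (7*b) (not simplifiable)
Found simplifiable subexpr at path LLLL: (1*z)
One SIMPLIFY step would give: ((((z*(3+b))*((y*y)+y))+(((z*7)+z)+(1+(1+y))))+((((a+6)+b)+((a+z)*(y+6)))*(((7+b)*(y+2))+(5+(7*b)))))
-> NOT in normal form.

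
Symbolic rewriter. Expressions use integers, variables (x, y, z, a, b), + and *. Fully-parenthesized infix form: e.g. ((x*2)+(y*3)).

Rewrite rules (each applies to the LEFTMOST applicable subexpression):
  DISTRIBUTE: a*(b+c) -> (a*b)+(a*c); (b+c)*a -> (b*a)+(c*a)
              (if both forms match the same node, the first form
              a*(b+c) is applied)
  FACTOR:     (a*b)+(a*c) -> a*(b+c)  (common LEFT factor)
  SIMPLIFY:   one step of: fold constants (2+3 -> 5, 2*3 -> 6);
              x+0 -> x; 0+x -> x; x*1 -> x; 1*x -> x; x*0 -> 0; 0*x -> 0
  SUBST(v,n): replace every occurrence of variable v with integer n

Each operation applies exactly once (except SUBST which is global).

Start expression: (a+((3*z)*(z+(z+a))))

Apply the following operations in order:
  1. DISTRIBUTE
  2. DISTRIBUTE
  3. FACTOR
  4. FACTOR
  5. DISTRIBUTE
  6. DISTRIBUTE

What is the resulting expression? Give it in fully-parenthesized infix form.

Start: (a+((3*z)*(z+(z+a))))
Apply DISTRIBUTE at R (target: ((3*z)*(z+(z+a)))): (a+((3*z)*(z+(z+a)))) -> (a+(((3*z)*z)+((3*z)*(z+a))))
Apply DISTRIBUTE at RR (target: ((3*z)*(z+a))): (a+(((3*z)*z)+((3*z)*(z+a)))) -> (a+(((3*z)*z)+(((3*z)*z)+((3*z)*a))))
Apply FACTOR at RR (target: (((3*z)*z)+((3*z)*a))): (a+(((3*z)*z)+(((3*z)*z)+((3*z)*a)))) -> (a+(((3*z)*z)+((3*z)*(z+a))))
Apply FACTOR at R (target: (((3*z)*z)+((3*z)*(z+a)))): (a+(((3*z)*z)+((3*z)*(z+a)))) -> (a+((3*z)*(z+(z+a))))
Apply DISTRIBUTE at R (target: ((3*z)*(z+(z+a)))): (a+((3*z)*(z+(z+a)))) -> (a+(((3*z)*z)+((3*z)*(z+a))))
Apply DISTRIBUTE at RR (target: ((3*z)*(z+a))): (a+(((3*z)*z)+((3*z)*(z+a)))) -> (a+(((3*z)*z)+(((3*z)*z)+((3*z)*a))))

Answer: (a+(((3*z)*z)+(((3*z)*z)+((3*z)*a))))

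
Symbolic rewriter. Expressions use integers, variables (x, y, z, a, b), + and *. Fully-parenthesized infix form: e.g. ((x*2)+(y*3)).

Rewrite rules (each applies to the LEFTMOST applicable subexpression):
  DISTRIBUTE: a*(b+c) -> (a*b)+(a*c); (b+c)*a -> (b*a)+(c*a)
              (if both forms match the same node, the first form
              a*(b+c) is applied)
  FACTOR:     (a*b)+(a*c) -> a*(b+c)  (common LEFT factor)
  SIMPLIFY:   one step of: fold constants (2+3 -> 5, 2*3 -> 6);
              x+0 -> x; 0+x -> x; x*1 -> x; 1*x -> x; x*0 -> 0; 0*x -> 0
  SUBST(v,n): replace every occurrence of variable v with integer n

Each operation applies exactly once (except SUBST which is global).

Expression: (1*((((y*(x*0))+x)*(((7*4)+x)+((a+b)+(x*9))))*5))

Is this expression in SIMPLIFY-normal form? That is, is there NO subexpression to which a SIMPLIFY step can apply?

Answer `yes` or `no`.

Answer: no

Derivation:
Expression: (1*((((y*(x*0))+x)*(((7*4)+x)+((a+b)+(x*9))))*5))
Scanning for simplifiable subexpressions (pre-order)...
  at root: (1*((((y*(x*0))+x)*(((7*4)+x)+((a+b)+(x*9))))*5)) (SIMPLIFIABLE)
  at R: ((((y*(x*0))+x)*(((7*4)+x)+((a+b)+(x*9))))*5) (not simplifiable)
  at RL: (((y*(x*0))+x)*(((7*4)+x)+((a+b)+(x*9)))) (not simplifiable)
  at RLL: ((y*(x*0))+x) (not simplifiable)
  at RLLL: (y*(x*0)) (not simplifiable)
  at RLLLR: (x*0) (SIMPLIFIABLE)
  at RLR: (((7*4)+x)+((a+b)+(x*9))) (not simplifiable)
  at RLRL: ((7*4)+x) (not simplifiable)
  at RLRLL: (7*4) (SIMPLIFIABLE)
  at RLRR: ((a+b)+(x*9)) (not simplifiable)
  at RLRRL: (a+b) (not simplifiable)
  at RLRRR: (x*9) (not simplifiable)
Found simplifiable subexpr at path root: (1*((((y*(x*0))+x)*(((7*4)+x)+((a+b)+(x*9))))*5))
One SIMPLIFY step would give: ((((y*(x*0))+x)*(((7*4)+x)+((a+b)+(x*9))))*5)
-> NOT in normal form.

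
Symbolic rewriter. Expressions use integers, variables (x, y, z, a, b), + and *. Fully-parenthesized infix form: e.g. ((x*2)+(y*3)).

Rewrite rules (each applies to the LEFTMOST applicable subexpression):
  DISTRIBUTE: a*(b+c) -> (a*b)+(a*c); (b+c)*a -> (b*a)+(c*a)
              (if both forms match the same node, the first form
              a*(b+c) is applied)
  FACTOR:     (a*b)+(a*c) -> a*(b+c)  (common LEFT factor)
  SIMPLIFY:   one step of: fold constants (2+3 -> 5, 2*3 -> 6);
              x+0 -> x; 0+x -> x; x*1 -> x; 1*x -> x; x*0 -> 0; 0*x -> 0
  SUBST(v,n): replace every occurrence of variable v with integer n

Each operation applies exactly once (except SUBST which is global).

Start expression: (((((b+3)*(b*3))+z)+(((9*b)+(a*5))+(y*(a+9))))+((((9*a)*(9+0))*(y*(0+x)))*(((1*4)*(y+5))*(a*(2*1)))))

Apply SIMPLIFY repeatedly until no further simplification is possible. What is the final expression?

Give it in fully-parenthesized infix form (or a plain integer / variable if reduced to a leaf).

Answer: (((((b+3)*(b*3))+z)+(((9*b)+(a*5))+(y*(a+9))))+((((9*a)*9)*(y*x))*((4*(y+5))*(a*2))))

Derivation:
Start: (((((b+3)*(b*3))+z)+(((9*b)+(a*5))+(y*(a+9))))+((((9*a)*(9+0))*(y*(0+x)))*(((1*4)*(y+5))*(a*(2*1)))))
Step 1: at RLLR: (9+0) -> 9; overall: (((((b+3)*(b*3))+z)+(((9*b)+(a*5))+(y*(a+9))))+((((9*a)*(9+0))*(y*(0+x)))*(((1*4)*(y+5))*(a*(2*1))))) -> (((((b+3)*(b*3))+z)+(((9*b)+(a*5))+(y*(a+9))))+((((9*a)*9)*(y*(0+x)))*(((1*4)*(y+5))*(a*(2*1)))))
Step 2: at RLRR: (0+x) -> x; overall: (((((b+3)*(b*3))+z)+(((9*b)+(a*5))+(y*(a+9))))+((((9*a)*9)*(y*(0+x)))*(((1*4)*(y+5))*(a*(2*1))))) -> (((((b+3)*(b*3))+z)+(((9*b)+(a*5))+(y*(a+9))))+((((9*a)*9)*(y*x))*(((1*4)*(y+5))*(a*(2*1)))))
Step 3: at RRLL: (1*4) -> 4; overall: (((((b+3)*(b*3))+z)+(((9*b)+(a*5))+(y*(a+9))))+((((9*a)*9)*(y*x))*(((1*4)*(y+5))*(a*(2*1))))) -> (((((b+3)*(b*3))+z)+(((9*b)+(a*5))+(y*(a+9))))+((((9*a)*9)*(y*x))*((4*(y+5))*(a*(2*1)))))
Step 4: at RRRR: (2*1) -> 2; overall: (((((b+3)*(b*3))+z)+(((9*b)+(a*5))+(y*(a+9))))+((((9*a)*9)*(y*x))*((4*(y+5))*(a*(2*1))))) -> (((((b+3)*(b*3))+z)+(((9*b)+(a*5))+(y*(a+9))))+((((9*a)*9)*(y*x))*((4*(y+5))*(a*2))))
Fixed point: (((((b+3)*(b*3))+z)+(((9*b)+(a*5))+(y*(a+9))))+((((9*a)*9)*(y*x))*((4*(y+5))*(a*2))))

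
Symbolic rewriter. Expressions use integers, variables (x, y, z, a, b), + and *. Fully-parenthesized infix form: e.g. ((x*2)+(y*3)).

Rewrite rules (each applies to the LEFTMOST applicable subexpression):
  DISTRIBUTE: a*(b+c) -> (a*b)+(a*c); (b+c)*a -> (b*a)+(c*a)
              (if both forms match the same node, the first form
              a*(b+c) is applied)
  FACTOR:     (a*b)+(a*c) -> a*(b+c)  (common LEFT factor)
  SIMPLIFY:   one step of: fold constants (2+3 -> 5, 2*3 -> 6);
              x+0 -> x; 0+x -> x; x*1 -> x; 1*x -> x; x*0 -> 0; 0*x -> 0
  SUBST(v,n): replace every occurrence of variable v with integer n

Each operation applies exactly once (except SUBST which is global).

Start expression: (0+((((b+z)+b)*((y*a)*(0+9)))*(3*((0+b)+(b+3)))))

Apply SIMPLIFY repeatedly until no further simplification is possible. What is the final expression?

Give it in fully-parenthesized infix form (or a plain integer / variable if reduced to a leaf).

Start: (0+((((b+z)+b)*((y*a)*(0+9)))*(3*((0+b)+(b+3)))))
Step 1: at root: (0+((((b+z)+b)*((y*a)*(0+9)))*(3*((0+b)+(b+3))))) -> ((((b+z)+b)*((y*a)*(0+9)))*(3*((0+b)+(b+3)))); overall: (0+((((b+z)+b)*((y*a)*(0+9)))*(3*((0+b)+(b+3))))) -> ((((b+z)+b)*((y*a)*(0+9)))*(3*((0+b)+(b+3))))
Step 2: at LRR: (0+9) -> 9; overall: ((((b+z)+b)*((y*a)*(0+9)))*(3*((0+b)+(b+3)))) -> ((((b+z)+b)*((y*a)*9))*(3*((0+b)+(b+3))))
Step 3: at RRL: (0+b) -> b; overall: ((((b+z)+b)*((y*a)*9))*(3*((0+b)+(b+3)))) -> ((((b+z)+b)*((y*a)*9))*(3*(b+(b+3))))
Fixed point: ((((b+z)+b)*((y*a)*9))*(3*(b+(b+3))))

Answer: ((((b+z)+b)*((y*a)*9))*(3*(b+(b+3))))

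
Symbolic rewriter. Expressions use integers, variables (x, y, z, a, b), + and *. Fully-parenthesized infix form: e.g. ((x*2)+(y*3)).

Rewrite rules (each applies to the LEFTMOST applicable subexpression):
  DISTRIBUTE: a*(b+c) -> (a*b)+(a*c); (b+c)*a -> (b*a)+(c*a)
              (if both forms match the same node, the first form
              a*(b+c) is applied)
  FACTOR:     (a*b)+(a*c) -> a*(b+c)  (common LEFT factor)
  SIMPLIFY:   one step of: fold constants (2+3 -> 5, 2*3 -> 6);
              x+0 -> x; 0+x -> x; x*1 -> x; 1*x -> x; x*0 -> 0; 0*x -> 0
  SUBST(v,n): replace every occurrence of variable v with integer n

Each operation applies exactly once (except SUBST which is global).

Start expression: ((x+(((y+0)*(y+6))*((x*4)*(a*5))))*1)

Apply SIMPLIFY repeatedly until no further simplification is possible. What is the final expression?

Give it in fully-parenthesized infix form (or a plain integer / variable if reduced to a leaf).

Start: ((x+(((y+0)*(y+6))*((x*4)*(a*5))))*1)
Step 1: at root: ((x+(((y+0)*(y+6))*((x*4)*(a*5))))*1) -> (x+(((y+0)*(y+6))*((x*4)*(a*5)))); overall: ((x+(((y+0)*(y+6))*((x*4)*(a*5))))*1) -> (x+(((y+0)*(y+6))*((x*4)*(a*5))))
Step 2: at RLL: (y+0) -> y; overall: (x+(((y+0)*(y+6))*((x*4)*(a*5)))) -> (x+((y*(y+6))*((x*4)*(a*5))))
Fixed point: (x+((y*(y+6))*((x*4)*(a*5))))

Answer: (x+((y*(y+6))*((x*4)*(a*5))))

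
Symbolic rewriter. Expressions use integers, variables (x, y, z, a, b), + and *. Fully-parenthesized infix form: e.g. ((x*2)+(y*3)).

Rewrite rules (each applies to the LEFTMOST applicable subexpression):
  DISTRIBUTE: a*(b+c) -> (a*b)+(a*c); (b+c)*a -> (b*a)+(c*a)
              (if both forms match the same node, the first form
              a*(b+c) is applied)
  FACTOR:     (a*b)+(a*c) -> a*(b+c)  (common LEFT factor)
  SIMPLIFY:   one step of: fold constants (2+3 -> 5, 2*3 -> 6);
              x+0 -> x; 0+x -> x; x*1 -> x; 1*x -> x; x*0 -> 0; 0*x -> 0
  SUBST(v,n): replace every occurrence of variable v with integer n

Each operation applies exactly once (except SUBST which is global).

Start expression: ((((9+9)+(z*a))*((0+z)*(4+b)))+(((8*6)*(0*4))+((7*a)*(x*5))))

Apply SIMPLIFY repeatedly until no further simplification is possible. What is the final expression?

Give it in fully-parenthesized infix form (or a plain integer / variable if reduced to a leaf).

Answer: (((18+(z*a))*(z*(4+b)))+((7*a)*(x*5)))

Derivation:
Start: ((((9+9)+(z*a))*((0+z)*(4+b)))+(((8*6)*(0*4))+((7*a)*(x*5))))
Step 1: at LLL: (9+9) -> 18; overall: ((((9+9)+(z*a))*((0+z)*(4+b)))+(((8*6)*(0*4))+((7*a)*(x*5)))) -> (((18+(z*a))*((0+z)*(4+b)))+(((8*6)*(0*4))+((7*a)*(x*5))))
Step 2: at LRL: (0+z) -> z; overall: (((18+(z*a))*((0+z)*(4+b)))+(((8*6)*(0*4))+((7*a)*(x*5)))) -> (((18+(z*a))*(z*(4+b)))+(((8*6)*(0*4))+((7*a)*(x*5))))
Step 3: at RLL: (8*6) -> 48; overall: (((18+(z*a))*(z*(4+b)))+(((8*6)*(0*4))+((7*a)*(x*5)))) -> (((18+(z*a))*(z*(4+b)))+((48*(0*4))+((7*a)*(x*5))))
Step 4: at RLR: (0*4) -> 0; overall: (((18+(z*a))*(z*(4+b)))+((48*(0*4))+((7*a)*(x*5)))) -> (((18+(z*a))*(z*(4+b)))+((48*0)+((7*a)*(x*5))))
Step 5: at RL: (48*0) -> 0; overall: (((18+(z*a))*(z*(4+b)))+((48*0)+((7*a)*(x*5)))) -> (((18+(z*a))*(z*(4+b)))+(0+((7*a)*(x*5))))
Step 6: at R: (0+((7*a)*(x*5))) -> ((7*a)*(x*5)); overall: (((18+(z*a))*(z*(4+b)))+(0+((7*a)*(x*5)))) -> (((18+(z*a))*(z*(4+b)))+((7*a)*(x*5)))
Fixed point: (((18+(z*a))*(z*(4+b)))+((7*a)*(x*5)))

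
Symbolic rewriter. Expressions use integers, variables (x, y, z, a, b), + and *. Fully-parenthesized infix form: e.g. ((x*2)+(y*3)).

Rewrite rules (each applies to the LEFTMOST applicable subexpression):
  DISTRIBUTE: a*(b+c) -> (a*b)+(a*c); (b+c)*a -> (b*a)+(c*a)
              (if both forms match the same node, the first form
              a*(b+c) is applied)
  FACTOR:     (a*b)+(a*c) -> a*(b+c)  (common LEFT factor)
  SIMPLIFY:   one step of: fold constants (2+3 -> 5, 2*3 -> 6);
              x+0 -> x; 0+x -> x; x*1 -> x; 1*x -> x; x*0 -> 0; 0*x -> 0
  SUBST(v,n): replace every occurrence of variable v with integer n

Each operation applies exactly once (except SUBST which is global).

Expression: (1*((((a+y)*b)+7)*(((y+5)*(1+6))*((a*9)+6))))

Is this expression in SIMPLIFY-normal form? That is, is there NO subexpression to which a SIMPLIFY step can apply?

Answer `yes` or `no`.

Answer: no

Derivation:
Expression: (1*((((a+y)*b)+7)*(((y+5)*(1+6))*((a*9)+6))))
Scanning for simplifiable subexpressions (pre-order)...
  at root: (1*((((a+y)*b)+7)*(((y+5)*(1+6))*((a*9)+6)))) (SIMPLIFIABLE)
  at R: ((((a+y)*b)+7)*(((y+5)*(1+6))*((a*9)+6))) (not simplifiable)
  at RL: (((a+y)*b)+7) (not simplifiable)
  at RLL: ((a+y)*b) (not simplifiable)
  at RLLL: (a+y) (not simplifiable)
  at RR: (((y+5)*(1+6))*((a*9)+6)) (not simplifiable)
  at RRL: ((y+5)*(1+6)) (not simplifiable)
  at RRLL: (y+5) (not simplifiable)
  at RRLR: (1+6) (SIMPLIFIABLE)
  at RRR: ((a*9)+6) (not simplifiable)
  at RRRL: (a*9) (not simplifiable)
Found simplifiable subexpr at path root: (1*((((a+y)*b)+7)*(((y+5)*(1+6))*((a*9)+6))))
One SIMPLIFY step would give: ((((a+y)*b)+7)*(((y+5)*(1+6))*((a*9)+6)))
-> NOT in normal form.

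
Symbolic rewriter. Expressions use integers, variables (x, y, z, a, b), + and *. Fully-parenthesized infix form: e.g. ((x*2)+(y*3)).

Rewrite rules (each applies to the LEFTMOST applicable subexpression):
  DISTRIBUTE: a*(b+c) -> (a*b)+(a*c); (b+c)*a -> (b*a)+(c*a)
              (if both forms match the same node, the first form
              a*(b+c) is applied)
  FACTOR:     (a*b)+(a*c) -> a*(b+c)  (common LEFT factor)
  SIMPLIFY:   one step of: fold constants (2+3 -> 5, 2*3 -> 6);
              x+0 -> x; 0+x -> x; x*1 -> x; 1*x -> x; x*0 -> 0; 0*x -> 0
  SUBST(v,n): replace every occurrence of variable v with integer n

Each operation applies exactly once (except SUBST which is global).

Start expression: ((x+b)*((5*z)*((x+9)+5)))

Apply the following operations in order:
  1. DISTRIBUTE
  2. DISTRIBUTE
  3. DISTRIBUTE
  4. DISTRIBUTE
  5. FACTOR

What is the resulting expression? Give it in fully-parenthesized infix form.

Answer: ((x*((((5*z)*x)+((5*z)*9))+((5*z)*5)))+(b*((5*z)*((x+9)+5))))

Derivation:
Start: ((x+b)*((5*z)*((x+9)+5)))
Apply DISTRIBUTE at root (target: ((x+b)*((5*z)*((x+9)+5)))): ((x+b)*((5*z)*((x+9)+5))) -> ((x*((5*z)*((x+9)+5)))+(b*((5*z)*((x+9)+5))))
Apply DISTRIBUTE at LR (target: ((5*z)*((x+9)+5))): ((x*((5*z)*((x+9)+5)))+(b*((5*z)*((x+9)+5)))) -> ((x*(((5*z)*(x+9))+((5*z)*5)))+(b*((5*z)*((x+9)+5))))
Apply DISTRIBUTE at L (target: (x*(((5*z)*(x+9))+((5*z)*5)))): ((x*(((5*z)*(x+9))+((5*z)*5)))+(b*((5*z)*((x+9)+5)))) -> (((x*((5*z)*(x+9)))+(x*((5*z)*5)))+(b*((5*z)*((x+9)+5))))
Apply DISTRIBUTE at LLR (target: ((5*z)*(x+9))): (((x*((5*z)*(x+9)))+(x*((5*z)*5)))+(b*((5*z)*((x+9)+5)))) -> (((x*(((5*z)*x)+((5*z)*9)))+(x*((5*z)*5)))+(b*((5*z)*((x+9)+5))))
Apply FACTOR at L (target: ((x*(((5*z)*x)+((5*z)*9)))+(x*((5*z)*5)))): (((x*(((5*z)*x)+((5*z)*9)))+(x*((5*z)*5)))+(b*((5*z)*((x+9)+5)))) -> ((x*((((5*z)*x)+((5*z)*9))+((5*z)*5)))+(b*((5*z)*((x+9)+5))))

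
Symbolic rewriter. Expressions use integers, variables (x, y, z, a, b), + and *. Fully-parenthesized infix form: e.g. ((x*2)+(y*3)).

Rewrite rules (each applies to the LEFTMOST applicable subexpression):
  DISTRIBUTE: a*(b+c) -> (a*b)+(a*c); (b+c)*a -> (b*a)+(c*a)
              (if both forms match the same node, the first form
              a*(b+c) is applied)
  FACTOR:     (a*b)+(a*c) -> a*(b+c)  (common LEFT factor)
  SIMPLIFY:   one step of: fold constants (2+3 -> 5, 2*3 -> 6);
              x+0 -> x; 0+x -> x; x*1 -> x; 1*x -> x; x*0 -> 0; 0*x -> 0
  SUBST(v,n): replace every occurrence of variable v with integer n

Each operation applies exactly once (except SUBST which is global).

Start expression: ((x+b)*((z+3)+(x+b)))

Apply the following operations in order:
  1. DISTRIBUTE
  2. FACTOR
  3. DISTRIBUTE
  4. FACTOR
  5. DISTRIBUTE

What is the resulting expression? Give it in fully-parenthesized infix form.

Start: ((x+b)*((z+3)+(x+b)))
Apply DISTRIBUTE at root (target: ((x+b)*((z+3)+(x+b)))): ((x+b)*((z+3)+(x+b))) -> (((x+b)*(z+3))+((x+b)*(x+b)))
Apply FACTOR at root (target: (((x+b)*(z+3))+((x+b)*(x+b)))): (((x+b)*(z+3))+((x+b)*(x+b))) -> ((x+b)*((z+3)+(x+b)))
Apply DISTRIBUTE at root (target: ((x+b)*((z+3)+(x+b)))): ((x+b)*((z+3)+(x+b))) -> (((x+b)*(z+3))+((x+b)*(x+b)))
Apply FACTOR at root (target: (((x+b)*(z+3))+((x+b)*(x+b)))): (((x+b)*(z+3))+((x+b)*(x+b))) -> ((x+b)*((z+3)+(x+b)))
Apply DISTRIBUTE at root (target: ((x+b)*((z+3)+(x+b)))): ((x+b)*((z+3)+(x+b))) -> (((x+b)*(z+3))+((x+b)*(x+b)))

Answer: (((x+b)*(z+3))+((x+b)*(x+b)))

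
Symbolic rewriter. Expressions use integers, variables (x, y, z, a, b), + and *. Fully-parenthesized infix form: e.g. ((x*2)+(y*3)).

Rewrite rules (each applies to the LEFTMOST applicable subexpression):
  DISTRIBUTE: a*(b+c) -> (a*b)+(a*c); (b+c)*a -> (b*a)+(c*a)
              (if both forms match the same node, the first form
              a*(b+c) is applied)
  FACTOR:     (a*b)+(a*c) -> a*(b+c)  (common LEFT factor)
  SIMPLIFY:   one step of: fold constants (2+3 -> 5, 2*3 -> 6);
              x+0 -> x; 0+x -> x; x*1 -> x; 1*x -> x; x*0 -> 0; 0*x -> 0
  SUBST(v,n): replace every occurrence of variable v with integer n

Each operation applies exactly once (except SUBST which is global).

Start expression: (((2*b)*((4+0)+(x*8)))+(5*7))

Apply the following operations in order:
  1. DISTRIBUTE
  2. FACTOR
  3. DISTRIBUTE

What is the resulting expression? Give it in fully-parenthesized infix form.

Answer: ((((2*b)*(4+0))+((2*b)*(x*8)))+(5*7))

Derivation:
Start: (((2*b)*((4+0)+(x*8)))+(5*7))
Apply DISTRIBUTE at L (target: ((2*b)*((4+0)+(x*8)))): (((2*b)*((4+0)+(x*8)))+(5*7)) -> ((((2*b)*(4+0))+((2*b)*(x*8)))+(5*7))
Apply FACTOR at L (target: (((2*b)*(4+0))+((2*b)*(x*8)))): ((((2*b)*(4+0))+((2*b)*(x*8)))+(5*7)) -> (((2*b)*((4+0)+(x*8)))+(5*7))
Apply DISTRIBUTE at L (target: ((2*b)*((4+0)+(x*8)))): (((2*b)*((4+0)+(x*8)))+(5*7)) -> ((((2*b)*(4+0))+((2*b)*(x*8)))+(5*7))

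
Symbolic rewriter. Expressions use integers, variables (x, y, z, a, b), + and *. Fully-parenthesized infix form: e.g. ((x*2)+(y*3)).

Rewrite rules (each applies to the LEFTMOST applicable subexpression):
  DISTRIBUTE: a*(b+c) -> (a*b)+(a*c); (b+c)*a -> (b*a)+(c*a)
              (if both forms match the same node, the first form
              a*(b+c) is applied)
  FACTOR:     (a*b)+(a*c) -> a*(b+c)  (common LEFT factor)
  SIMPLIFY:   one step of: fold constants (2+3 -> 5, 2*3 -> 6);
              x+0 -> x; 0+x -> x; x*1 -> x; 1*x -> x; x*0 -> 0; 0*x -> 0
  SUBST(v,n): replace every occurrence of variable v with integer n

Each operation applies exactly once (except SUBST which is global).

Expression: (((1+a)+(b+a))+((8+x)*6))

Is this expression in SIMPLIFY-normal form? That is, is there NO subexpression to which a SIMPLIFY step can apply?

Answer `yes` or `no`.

Expression: (((1+a)+(b+a))+((8+x)*6))
Scanning for simplifiable subexpressions (pre-order)...
  at root: (((1+a)+(b+a))+((8+x)*6)) (not simplifiable)
  at L: ((1+a)+(b+a)) (not simplifiable)
  at LL: (1+a) (not simplifiable)
  at LR: (b+a) (not simplifiable)
  at R: ((8+x)*6) (not simplifiable)
  at RL: (8+x) (not simplifiable)
Result: no simplifiable subexpression found -> normal form.

Answer: yes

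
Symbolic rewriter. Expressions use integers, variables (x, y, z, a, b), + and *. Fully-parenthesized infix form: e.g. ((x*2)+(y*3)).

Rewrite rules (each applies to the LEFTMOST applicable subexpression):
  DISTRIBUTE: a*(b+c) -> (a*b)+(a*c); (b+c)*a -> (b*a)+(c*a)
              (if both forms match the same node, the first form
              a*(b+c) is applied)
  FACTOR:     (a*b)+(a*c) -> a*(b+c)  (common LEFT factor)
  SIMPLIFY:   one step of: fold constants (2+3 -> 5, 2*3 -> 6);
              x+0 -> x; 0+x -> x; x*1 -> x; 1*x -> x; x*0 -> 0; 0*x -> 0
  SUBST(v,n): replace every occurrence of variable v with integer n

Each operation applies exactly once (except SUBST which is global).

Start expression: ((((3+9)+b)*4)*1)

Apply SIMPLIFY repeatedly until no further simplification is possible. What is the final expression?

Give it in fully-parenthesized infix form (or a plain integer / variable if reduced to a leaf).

Start: ((((3+9)+b)*4)*1)
Step 1: at root: ((((3+9)+b)*4)*1) -> (((3+9)+b)*4); overall: ((((3+9)+b)*4)*1) -> (((3+9)+b)*4)
Step 2: at LL: (3+9) -> 12; overall: (((3+9)+b)*4) -> ((12+b)*4)
Fixed point: ((12+b)*4)

Answer: ((12+b)*4)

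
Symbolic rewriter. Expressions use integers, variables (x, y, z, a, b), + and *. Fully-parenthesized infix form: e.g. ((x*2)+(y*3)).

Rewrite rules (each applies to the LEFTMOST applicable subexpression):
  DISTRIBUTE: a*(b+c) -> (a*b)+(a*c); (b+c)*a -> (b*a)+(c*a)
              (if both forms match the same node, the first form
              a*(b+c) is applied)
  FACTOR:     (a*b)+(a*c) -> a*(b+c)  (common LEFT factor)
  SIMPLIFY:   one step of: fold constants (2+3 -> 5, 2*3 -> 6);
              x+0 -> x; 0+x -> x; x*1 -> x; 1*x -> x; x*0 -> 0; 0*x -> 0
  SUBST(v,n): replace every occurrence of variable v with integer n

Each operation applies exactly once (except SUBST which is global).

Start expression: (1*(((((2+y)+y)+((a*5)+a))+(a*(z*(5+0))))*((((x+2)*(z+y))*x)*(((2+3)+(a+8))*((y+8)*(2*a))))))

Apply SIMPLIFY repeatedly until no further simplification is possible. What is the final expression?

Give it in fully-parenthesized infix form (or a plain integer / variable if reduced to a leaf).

Start: (1*(((((2+y)+y)+((a*5)+a))+(a*(z*(5+0))))*((((x+2)*(z+y))*x)*(((2+3)+(a+8))*((y+8)*(2*a))))))
Step 1: at root: (1*(((((2+y)+y)+((a*5)+a))+(a*(z*(5+0))))*((((x+2)*(z+y))*x)*(((2+3)+(a+8))*((y+8)*(2*a)))))) -> (((((2+y)+y)+((a*5)+a))+(a*(z*(5+0))))*((((x+2)*(z+y))*x)*(((2+3)+(a+8))*((y+8)*(2*a))))); overall: (1*(((((2+y)+y)+((a*5)+a))+(a*(z*(5+0))))*((((x+2)*(z+y))*x)*(((2+3)+(a+8))*((y+8)*(2*a)))))) -> (((((2+y)+y)+((a*5)+a))+(a*(z*(5+0))))*((((x+2)*(z+y))*x)*(((2+3)+(a+8))*((y+8)*(2*a)))))
Step 2: at LRRR: (5+0) -> 5; overall: (((((2+y)+y)+((a*5)+a))+(a*(z*(5+0))))*((((x+2)*(z+y))*x)*(((2+3)+(a+8))*((y+8)*(2*a))))) -> (((((2+y)+y)+((a*5)+a))+(a*(z*5)))*((((x+2)*(z+y))*x)*(((2+3)+(a+8))*((y+8)*(2*a)))))
Step 3: at RRLL: (2+3) -> 5; overall: (((((2+y)+y)+((a*5)+a))+(a*(z*5)))*((((x+2)*(z+y))*x)*(((2+3)+(a+8))*((y+8)*(2*a))))) -> (((((2+y)+y)+((a*5)+a))+(a*(z*5)))*((((x+2)*(z+y))*x)*((5+(a+8))*((y+8)*(2*a)))))
Fixed point: (((((2+y)+y)+((a*5)+a))+(a*(z*5)))*((((x+2)*(z+y))*x)*((5+(a+8))*((y+8)*(2*a)))))

Answer: (((((2+y)+y)+((a*5)+a))+(a*(z*5)))*((((x+2)*(z+y))*x)*((5+(a+8))*((y+8)*(2*a)))))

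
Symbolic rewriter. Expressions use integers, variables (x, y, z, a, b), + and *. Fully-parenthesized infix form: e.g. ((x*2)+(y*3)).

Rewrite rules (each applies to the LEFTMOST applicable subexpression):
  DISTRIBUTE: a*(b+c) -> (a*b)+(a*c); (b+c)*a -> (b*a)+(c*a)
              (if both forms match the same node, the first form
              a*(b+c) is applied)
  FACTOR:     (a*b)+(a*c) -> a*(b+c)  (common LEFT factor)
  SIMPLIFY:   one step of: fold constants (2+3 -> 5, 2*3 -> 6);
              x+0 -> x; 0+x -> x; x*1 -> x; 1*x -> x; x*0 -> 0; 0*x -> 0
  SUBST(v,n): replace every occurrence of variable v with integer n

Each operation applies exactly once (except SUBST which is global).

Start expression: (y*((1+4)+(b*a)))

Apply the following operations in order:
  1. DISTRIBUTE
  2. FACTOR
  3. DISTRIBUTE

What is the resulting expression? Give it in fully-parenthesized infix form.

Answer: ((y*(1+4))+(y*(b*a)))

Derivation:
Start: (y*((1+4)+(b*a)))
Apply DISTRIBUTE at root (target: (y*((1+4)+(b*a)))): (y*((1+4)+(b*a))) -> ((y*(1+4))+(y*(b*a)))
Apply FACTOR at root (target: ((y*(1+4))+(y*(b*a)))): ((y*(1+4))+(y*(b*a))) -> (y*((1+4)+(b*a)))
Apply DISTRIBUTE at root (target: (y*((1+4)+(b*a)))): (y*((1+4)+(b*a))) -> ((y*(1+4))+(y*(b*a)))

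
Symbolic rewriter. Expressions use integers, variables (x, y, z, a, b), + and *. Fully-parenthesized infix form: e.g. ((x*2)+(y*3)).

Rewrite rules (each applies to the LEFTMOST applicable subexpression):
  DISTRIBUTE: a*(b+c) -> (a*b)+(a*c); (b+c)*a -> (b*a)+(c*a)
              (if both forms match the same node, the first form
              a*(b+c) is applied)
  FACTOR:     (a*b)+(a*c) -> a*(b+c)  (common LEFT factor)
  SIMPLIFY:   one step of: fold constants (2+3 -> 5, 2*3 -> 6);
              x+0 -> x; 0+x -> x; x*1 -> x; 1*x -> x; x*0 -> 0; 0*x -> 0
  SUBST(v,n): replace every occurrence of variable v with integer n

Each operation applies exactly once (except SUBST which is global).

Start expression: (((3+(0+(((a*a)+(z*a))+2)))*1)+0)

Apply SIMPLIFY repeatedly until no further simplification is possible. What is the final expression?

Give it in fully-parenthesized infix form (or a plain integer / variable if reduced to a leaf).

Answer: (3+(((a*a)+(z*a))+2))

Derivation:
Start: (((3+(0+(((a*a)+(z*a))+2)))*1)+0)
Step 1: at root: (((3+(0+(((a*a)+(z*a))+2)))*1)+0) -> ((3+(0+(((a*a)+(z*a))+2)))*1); overall: (((3+(0+(((a*a)+(z*a))+2)))*1)+0) -> ((3+(0+(((a*a)+(z*a))+2)))*1)
Step 2: at root: ((3+(0+(((a*a)+(z*a))+2)))*1) -> (3+(0+(((a*a)+(z*a))+2))); overall: ((3+(0+(((a*a)+(z*a))+2)))*1) -> (3+(0+(((a*a)+(z*a))+2)))
Step 3: at R: (0+(((a*a)+(z*a))+2)) -> (((a*a)+(z*a))+2); overall: (3+(0+(((a*a)+(z*a))+2))) -> (3+(((a*a)+(z*a))+2))
Fixed point: (3+(((a*a)+(z*a))+2))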